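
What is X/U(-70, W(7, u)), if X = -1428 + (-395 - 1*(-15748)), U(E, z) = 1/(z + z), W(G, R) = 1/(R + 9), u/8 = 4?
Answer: 27850/41 ≈ 679.27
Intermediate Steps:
u = 32 (u = 8*4 = 32)
W(G, R) = 1/(9 + R)
U(E, z) = 1/(2*z)
X = 13925 (X = -1428 + (-395 + 15748) = -1428 + 15353 = 13925)
X/U(-70, W(7, u)) = 13925/((1/(2*(1/(9 + 32))))) = 13925/((1/(2*(1/41)))) = 13925/(((1/2)*41)) = 13925/(41/2) = 13925*(2/41) = 27850/41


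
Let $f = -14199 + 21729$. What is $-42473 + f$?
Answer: $-34943$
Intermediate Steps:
$f = 7530$
$-42473 + f = -42473 + 7530 = -34943$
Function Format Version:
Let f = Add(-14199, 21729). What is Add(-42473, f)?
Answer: -34943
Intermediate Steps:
f = 7530
Add(-42473, f) = Add(-42473, 7530) = -34943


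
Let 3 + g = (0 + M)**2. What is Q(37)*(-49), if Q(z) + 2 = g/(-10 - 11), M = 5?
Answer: 448/3 ≈ 149.33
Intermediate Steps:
g = 22 (g = -3 + (0 + 5)**2 = -3 + 5**2 = -3 + 25 = 22)
Q(z) = -64/21 (Q(z) = -2 + 22/(-10 - 11) = -2 + 22/(-21) = -2 + 22*(-1/21) = -2 - 22/21 = -64/21)
Q(37)*(-49) = -64/21*(-49) = 448/3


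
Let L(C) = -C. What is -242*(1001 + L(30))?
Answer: -234982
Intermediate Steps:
-242*(1001 + L(30)) = -242*(1001 - 1*30) = -242*(1001 - 30) = -242*971 = -234982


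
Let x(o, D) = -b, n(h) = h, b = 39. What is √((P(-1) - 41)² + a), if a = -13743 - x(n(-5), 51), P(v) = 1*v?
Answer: 2*I*√2985 ≈ 109.27*I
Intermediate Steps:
P(v) = v
x(o, D) = -39 (x(o, D) = -1*39 = -39)
a = -13704 (a = -13743 - 1*(-39) = -13743 + 39 = -13704)
√((P(-1) - 41)² + a) = √((-1 - 41)² - 13704) = √((-42)² - 13704) = √(1764 - 13704) = √(-11940) = 2*I*√2985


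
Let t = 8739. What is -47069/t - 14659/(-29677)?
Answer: -1268761712/259347303 ≈ -4.8921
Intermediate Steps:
-47069/t - 14659/(-29677) = -47069/8739 - 14659/(-29677) = -47069*1/8739 - 14659*(-1/29677) = -47069/8739 + 14659/29677 = -1268761712/259347303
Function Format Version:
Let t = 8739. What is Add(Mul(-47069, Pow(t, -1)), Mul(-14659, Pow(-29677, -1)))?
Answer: Rational(-1268761712, 259347303) ≈ -4.8921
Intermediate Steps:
Add(Mul(-47069, Pow(t, -1)), Mul(-14659, Pow(-29677, -1))) = Add(Mul(-47069, Pow(8739, -1)), Mul(-14659, Pow(-29677, -1))) = Add(Mul(-47069, Rational(1, 8739)), Mul(-14659, Rational(-1, 29677))) = Add(Rational(-47069, 8739), Rational(14659, 29677)) = Rational(-1268761712, 259347303)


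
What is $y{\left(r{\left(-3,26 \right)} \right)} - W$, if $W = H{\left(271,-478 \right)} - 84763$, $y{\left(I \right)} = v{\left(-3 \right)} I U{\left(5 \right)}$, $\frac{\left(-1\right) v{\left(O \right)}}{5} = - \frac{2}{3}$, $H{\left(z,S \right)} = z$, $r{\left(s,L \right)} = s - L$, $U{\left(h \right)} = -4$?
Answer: $\frac{254636}{3} \approx 84879.0$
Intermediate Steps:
$v{\left(O \right)} = \frac{10}{3}$ ($v{\left(O \right)} = - 5 \left(- \frac{2}{3}\right) = - 5 \left(\left(-2\right) \frac{1}{3}\right) = \left(-5\right) \left(- \frac{2}{3}\right) = \frac{10}{3}$)
$y{\left(I \right)} = - \frac{40 I}{3}$ ($y{\left(I \right)} = \frac{10 I}{3} \left(-4\right) = - \frac{40 I}{3}$)
$W = -84492$ ($W = 271 - 84763 = -84492$)
$y{\left(r{\left(-3,26 \right)} \right)} - W = - \frac{40 \left(-3 - 26\right)}{3} - -84492 = - \frac{40 \left(-3 - 26\right)}{3} + 84492 = \left(- \frac{40}{3}\right) \left(-29\right) + 84492 = \frac{1160}{3} + 84492 = \frac{254636}{3}$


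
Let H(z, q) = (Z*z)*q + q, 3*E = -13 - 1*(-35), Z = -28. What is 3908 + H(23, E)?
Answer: -2422/3 ≈ -807.33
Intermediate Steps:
E = 22/3 (E = (-13 - 1*(-35))/3 = (-13 + 35)/3 = (⅓)*22 = 22/3 ≈ 7.3333)
H(z, q) = q - 28*q*z (H(z, q) = (-28*z)*q + q = -28*q*z + q = q - 28*q*z)
3908 + H(23, E) = 3908 + 22*(1 - 28*23)/3 = 3908 + 22*(1 - 644)/3 = 3908 + (22/3)*(-643) = 3908 - 14146/3 = -2422/3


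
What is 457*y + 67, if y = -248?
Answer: -113269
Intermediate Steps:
457*y + 67 = 457*(-248) + 67 = -113336 + 67 = -113269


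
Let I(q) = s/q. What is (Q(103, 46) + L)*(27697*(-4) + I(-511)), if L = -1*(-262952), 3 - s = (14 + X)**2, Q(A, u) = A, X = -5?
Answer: -14892224862450/511 ≈ -2.9143e+10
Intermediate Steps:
s = -78 (s = 3 - (14 - 5)**2 = 3 - 1*9**2 = 3 - 1*81 = 3 - 81 = -78)
L = 262952
I(q) = -78/q
(Q(103, 46) + L)*(27697*(-4) + I(-511)) = (103 + 262952)*(27697*(-4) - 78/(-511)) = 263055*(-110788 - 78*(-1/511)) = 263055*(-110788 + 78/511) = 263055*(-56612590/511) = -14892224862450/511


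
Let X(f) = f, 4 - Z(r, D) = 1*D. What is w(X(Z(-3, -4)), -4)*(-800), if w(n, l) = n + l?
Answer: -3200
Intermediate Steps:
Z(r, D) = 4 - D
w(n, l) = l + n
w(X(Z(-3, -4)), -4)*(-800) = (-4 + (4 - 1*(-4)))*(-800) = (-4 + (4 + 4))*(-800) = (-4 + 8)*(-800) = 4*(-800) = -3200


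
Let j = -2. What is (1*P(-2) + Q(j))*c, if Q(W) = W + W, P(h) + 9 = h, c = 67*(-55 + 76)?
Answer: -21105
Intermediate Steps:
c = 1407 (c = 67*21 = 1407)
P(h) = -9 + h
Q(W) = 2*W
(1*P(-2) + Q(j))*c = (1*(-9 - 2) + 2*(-2))*1407 = (1*(-11) - 4)*1407 = (-11 - 4)*1407 = -15*1407 = -21105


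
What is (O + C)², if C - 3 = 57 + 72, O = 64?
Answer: 38416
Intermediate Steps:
C = 132 (C = 3 + (57 + 72) = 3 + 129 = 132)
(O + C)² = (64 + 132)² = 196² = 38416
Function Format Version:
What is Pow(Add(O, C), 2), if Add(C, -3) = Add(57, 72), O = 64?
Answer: 38416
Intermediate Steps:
C = 132 (C = Add(3, Add(57, 72)) = Add(3, 129) = 132)
Pow(Add(O, C), 2) = Pow(Add(64, 132), 2) = Pow(196, 2) = 38416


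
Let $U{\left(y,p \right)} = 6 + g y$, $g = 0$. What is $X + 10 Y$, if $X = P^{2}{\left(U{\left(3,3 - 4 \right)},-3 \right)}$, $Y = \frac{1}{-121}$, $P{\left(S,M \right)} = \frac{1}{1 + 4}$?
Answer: $- \frac{129}{3025} \approx -0.042645$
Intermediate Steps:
$U{\left(y,p \right)} = 6$ ($U{\left(y,p \right)} = 6 + 0 y = 6 + 0 = 6$)
$P{\left(S,M \right)} = \frac{1}{5}$
$Y = - \frac{1}{121} \approx -0.0082645$
$X = \frac{1}{25}$ ($X = \left(\frac{1}{5}\right)^{2} = \frac{1}{25} \approx 0.04$)
$X + 10 Y = \frac{1}{25} + 10 \left(- \frac{1}{121}\right) = \frac{1}{25} - \frac{10}{121} = - \frac{129}{3025}$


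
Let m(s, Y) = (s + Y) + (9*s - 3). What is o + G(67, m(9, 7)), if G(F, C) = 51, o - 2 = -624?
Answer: -571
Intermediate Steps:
o = -622 (o = 2 - 624 = -622)
m(s, Y) = -3 + Y + 10*s (m(s, Y) = (Y + s) + (-3 + 9*s) = -3 + Y + 10*s)
o + G(67, m(9, 7)) = -622 + 51 = -571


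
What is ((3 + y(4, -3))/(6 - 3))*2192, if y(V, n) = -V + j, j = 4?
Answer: 2192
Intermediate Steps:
y(V, n) = 4 - V (y(V, n) = -V + 4 = 4 - V)
((3 + y(4, -3))/(6 - 3))*2192 = ((3 + (4 - 1*4))/(6 - 3))*2192 = ((3 + (4 - 4))/3)*2192 = ((3 + 0)*(1/3))*2192 = (3*(1/3))*2192 = 1*2192 = 2192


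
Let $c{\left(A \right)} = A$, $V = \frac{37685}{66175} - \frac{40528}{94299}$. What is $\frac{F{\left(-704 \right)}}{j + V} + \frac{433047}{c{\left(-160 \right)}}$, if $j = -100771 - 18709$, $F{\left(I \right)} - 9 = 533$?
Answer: $- \frac{3798503928426387147}{1403449532976160} \approx -2706.5$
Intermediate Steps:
$F{\left(I \right)} = 542$ ($F{\left(I \right)} = 9 + 533 = 542$)
$V = \frac{10255499}{73414545}$ ($V = 37685 \cdot \frac{1}{66175} - \frac{2384}{5547} = \frac{7537}{13235} - \frac{2384}{5547} = \frac{10255499}{73414545} \approx 0.13969$)
$j = -119480$
$\frac{F{\left(-704 \right)}}{j + V} + \frac{433047}{c{\left(-160 \right)}} = \frac{542}{-119480 + \frac{10255499}{73414545}} + \frac{433047}{-160} = \frac{542}{- \frac{8771559581101}{73414545}} + 433047 \left(- \frac{1}{160}\right) = 542 \left(- \frac{73414545}{8771559581101}\right) - \frac{433047}{160} = - \frac{39790683390}{8771559581101} - \frac{433047}{160} = - \frac{3798503928426387147}{1403449532976160}$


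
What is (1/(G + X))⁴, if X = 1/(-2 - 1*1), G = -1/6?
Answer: 16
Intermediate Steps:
G = -⅙ (G = -1*⅙ = -⅙ ≈ -0.16667)
X = -⅓ (X = 1/(-2 - 1) = 1/(-3) = -⅓ ≈ -0.33333)
(1/(G + X))⁴ = (1/(-⅙ - ⅓))⁴ = (1/(-½))⁴ = (-2)⁴ = 16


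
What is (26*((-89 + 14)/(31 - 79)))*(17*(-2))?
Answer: -5525/4 ≈ -1381.3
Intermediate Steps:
(26*((-89 + 14)/(31 - 79)))*(17*(-2)) = (26*(-75/(-48)))*(-34) = (26*(-75*(-1/48)))*(-34) = (26*(25/16))*(-34) = (325/8)*(-34) = -5525/4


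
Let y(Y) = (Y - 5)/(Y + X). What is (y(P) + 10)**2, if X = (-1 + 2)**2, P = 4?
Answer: 2401/25 ≈ 96.040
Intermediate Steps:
X = 1 (X = 1**2 = 1)
y(Y) = (-5 + Y)/(1 + Y) (y(Y) = (Y - 5)/(Y + 1) = (-5 + Y)/(1 + Y))
(y(P) + 10)**2 = ((-5 + 4)/(1 + 4) + 10)**2 = (-1/5 + 10)**2 = (49/5)**2 = 2401/25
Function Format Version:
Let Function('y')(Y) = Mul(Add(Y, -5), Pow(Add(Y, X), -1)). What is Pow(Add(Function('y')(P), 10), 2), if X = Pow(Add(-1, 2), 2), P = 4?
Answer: Rational(2401, 25) ≈ 96.040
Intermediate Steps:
X = 1 (X = Pow(1, 2) = 1)
Function('y')(Y) = Mul(Pow(Add(1, Y), -1), Add(-5, Y)) (Function('y')(Y) = Mul(Add(Y, -5), Pow(Add(Y, 1), -1)) = Mul(Add(-5, Y), Pow(Add(1, Y), -1)) = Mul(Pow(Add(1, Y), -1), Add(-5, Y)))
Pow(Add(Function('y')(P), 10), 2) = Pow(Add(Mul(Pow(Add(1, 4), -1), Add(-5, 4)), 10), 2) = Pow(Add(Mul(Pow(5, -1), -1), 10), 2) = Pow(Add(Mul(Rational(1, 5), -1), 10), 2) = Pow(Add(Rational(-1, 5), 10), 2) = Pow(Rational(49, 5), 2) = Rational(2401, 25)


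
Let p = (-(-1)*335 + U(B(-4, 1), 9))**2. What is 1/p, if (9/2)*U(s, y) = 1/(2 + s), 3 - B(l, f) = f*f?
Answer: 324/36372961 ≈ 8.9077e-6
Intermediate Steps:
B(l, f) = 3 - f**2 (B(l, f) = 3 - f*f = 3 - f**2)
U(s, y) = 2/(9*(2 + s))
p = 36372961/324 (p = (-(-1)*335 + 2/(9*(2 + (3 - 1*1**2))))**2 = (-1*(-335) + 2/(9*(2 + (3 - 1*1))))**2 = (335 + 2/(9*(2 + (3 - 1))))**2 = (335 + 2/(9*(2 + 2)))**2 = (335 + (2/9)/4)**2 = (335 + (2/9)*(1/4))**2 = (335 + 1/18)**2 = (6031/18)**2 = 36372961/324 ≈ 1.1226e+5)
1/p = 1/(36372961/324) = 324/36372961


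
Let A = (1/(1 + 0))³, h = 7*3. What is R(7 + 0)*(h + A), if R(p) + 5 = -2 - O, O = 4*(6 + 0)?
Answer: -682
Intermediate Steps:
O = 24 (O = 4*6 = 24)
h = 21
R(p) = -31 (R(p) = -5 + (-2 - 1*24) = -5 + (-2 - 24) = -5 - 26 = -31)
A = 1 (A = (1/1)³ = 1³ = 1)
R(7 + 0)*(h + A) = -31*(21 + 1) = -31*22 = -682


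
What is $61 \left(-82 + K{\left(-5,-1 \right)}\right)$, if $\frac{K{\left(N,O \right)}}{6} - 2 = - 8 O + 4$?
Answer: $122$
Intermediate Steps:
$K{\left(N,O \right)} = 36 - 48 O$ ($K{\left(N,O \right)} = 12 + 6 \left(- 8 O + 4\right) = 12 + 6 \left(4 - 8 O\right) = 12 - \left(-24 + 48 O\right) = 36 - 48 O$)
$61 \left(-82 + K{\left(-5,-1 \right)}\right) = 61 \left(-82 + \left(36 - -48\right)\right) = 61 \left(-82 + \left(36 + 48\right)\right) = 61 \left(-82 + 84\right) = 61 \cdot 2 = 122$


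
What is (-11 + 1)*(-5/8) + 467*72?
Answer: 134521/4 ≈ 33630.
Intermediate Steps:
(-11 + 1)*(-5/8) + 467*72 = -(-50)/8 + 33624 = -10*(-5/8) + 33624 = 25/4 + 33624 = 134521/4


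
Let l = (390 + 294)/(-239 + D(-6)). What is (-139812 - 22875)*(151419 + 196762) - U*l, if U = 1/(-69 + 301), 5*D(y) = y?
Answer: -3945744137646471/69658 ≈ -5.6645e+10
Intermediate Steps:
D(y) = y/5
U = 1/232 ≈ 0.0043103
l = -3420/1201 (l = (390 + 294)/(-239 + (1/5)*(-6)) = 684/(-239 - 6/5) = 684/(-1201/5) = 684*(-5/1201) = -3420/1201 ≈ -2.8476)
(-139812 - 22875)*(151419 + 196762) - U*l = (-139812 - 22875)*(151419 + 196762) - (-3420)/(232*1201) = -162687*348181 - 1*(-855/69658) = -56644522347 + 855/69658 = -3945744137646471/69658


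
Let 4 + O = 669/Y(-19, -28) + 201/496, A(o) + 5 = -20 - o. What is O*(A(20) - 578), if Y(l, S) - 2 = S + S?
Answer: 44451673/4464 ≈ 9957.8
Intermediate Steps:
A(o) = -25 - o (A(o) = -5 + (-20 - o) = -25 - o)
Y(l, S) = 2 + 2*S (Y(l, S) = 2 + (S + S) = 2 + 2*S)
O = -71351/4464 (O = -4 + (669/(2 + 2*(-28)) + 201/496) = -4 + (669/(2 - 56) + 201*(1/496)) = -4 + (669/(-54) + 201/496) = -4 + (669*(-1/54) + 201/496) = -4 + (-223/18 + 201/496) = -4 - 53495/4464 = -71351/4464 ≈ -15.984)
O*(A(20) - 578) = -71351*((-25 - 1*20) - 578)/4464 = -71351*((-25 - 20) - 578)/4464 = -71351*(-45 - 578)/4464 = -71351/4464*(-623) = 44451673/4464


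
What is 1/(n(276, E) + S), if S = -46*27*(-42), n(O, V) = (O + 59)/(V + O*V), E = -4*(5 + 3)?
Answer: 8864/462381361 ≈ 1.9170e-5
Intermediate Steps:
E = -32 (E = -4*8 = -32)
n(O, V) = (59 + O)/(V + O*V)
S = 52164 (S = -1242*(-42) = 52164)
1/(n(276, E) + S) = 1/((59 + 276)/((-32)*(1 + 276)) + 52164) = 1/(-1/32*335/277 + 52164) = 1/(-1/32*1/277*335 + 52164) = 1/(-335/8864 + 52164) = 1/(462381361/8864) = 8864/462381361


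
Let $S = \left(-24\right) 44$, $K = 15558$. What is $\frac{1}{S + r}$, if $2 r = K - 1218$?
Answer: $\frac{1}{6114} \approx 0.00016356$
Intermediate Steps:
$r = 7170$ ($r = \frac{15558 - 1218}{2} = \frac{1}{2} \cdot 14340 = 7170$)
$S = -1056$
$\frac{1}{S + r} = \frac{1}{-1056 + 7170} = \frac{1}{6114}$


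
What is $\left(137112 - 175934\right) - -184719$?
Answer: $145897$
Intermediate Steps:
$\left(137112 - 175934\right) - -184719 = -38822 + 184719 = 145897$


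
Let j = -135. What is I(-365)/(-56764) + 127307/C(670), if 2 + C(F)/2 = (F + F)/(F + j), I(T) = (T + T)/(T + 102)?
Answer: 50839914339107/403081164 ≈ 1.2613e+5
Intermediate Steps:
I(T) = 2*T/(102 + T) (I(T) = (2*T)/(102 + T) = 2*T/(102 + T))
C(F) = -4 + 4*F/(-135 + F) (C(F) = -4 + 2*((F + F)/(F - 135)) = -4 + 2*((2*F)/(-135 + F)) = -4 + 2*(2*F/(-135 + F)) = -4 + 4*F/(-135 + F))
I(-365)/(-56764) + 127307/C(670) = (2*(-365)/(102 - 365))/(-56764) + 127307/((540/(-135 + 670))) = (2*(-365)/(-263))*(-1/56764) + 127307/((540/535)) = (2*(-365)*(-1/263))*(-1/56764) + 127307/((540*(1/535))) = (730/263)*(-1/56764) + 127307/(108/107) = -365/7464466 + 127307*(107/108) = -365/7464466 + 13621849/108 = 50839914339107/403081164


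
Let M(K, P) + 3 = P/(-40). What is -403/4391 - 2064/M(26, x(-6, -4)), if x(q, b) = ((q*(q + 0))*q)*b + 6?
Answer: 12070733/144903 ≈ 83.302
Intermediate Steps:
x(q, b) = 6 + b*q³ (x(q, b) = ((q*q)*q)*b + 6 = (q²*q)*b + 6 = q³*b + 6 = b*q³ + 6 = 6 + b*q³)
M(K, P) = -3 - P/40 (M(K, P) = -3 + P/(-40) = -3 + P*(-1/40) = -3 - P/40)
-403/4391 - 2064/M(26, x(-6, -4)) = -403/4391 - 2064/(-3 - (6 - 4*(-6)³)/40) = -403*1/4391 - 2064/(-3 - (6 - 4*(-216))/40) = -403/4391 - 2064/(-3 - (6 + 864)/40) = -403/4391 - 2064/(-3 - 1/40*870) = -403/4391 - 2064/(-3 - 87/4) = -403/4391 - 2064/(-99/4) = -403/4391 - 2064*(-4/99) = -403/4391 + 2752/33 = 12070733/144903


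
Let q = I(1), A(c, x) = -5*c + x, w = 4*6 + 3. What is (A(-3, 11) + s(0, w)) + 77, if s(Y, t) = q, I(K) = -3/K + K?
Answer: 101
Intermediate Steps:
w = 27 (w = 24 + 3 = 27)
I(K) = K - 3/K
A(c, x) = x - 5*c
q = -2 (q = 1 - 3/1 = 1 - 3*1 = 1 - 3 = -2)
s(Y, t) = -2
(A(-3, 11) + s(0, w)) + 77 = ((11 - 5*(-3)) - 2) + 77 = ((11 + 15) - 2) + 77 = (26 - 2) + 77 = 24 + 77 = 101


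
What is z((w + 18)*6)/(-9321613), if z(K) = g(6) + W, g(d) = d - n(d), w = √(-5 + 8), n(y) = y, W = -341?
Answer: 341/9321613 ≈ 3.6582e-5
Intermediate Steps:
w = √3 ≈ 1.7320
g(d) = 0 (g(d) = d - d = 0)
z(K) = -341 (z(K) = 0 - 341 = -341)
z((w + 18)*6)/(-9321613) = -341/(-9321613) = -341*(-1/9321613) = 341/9321613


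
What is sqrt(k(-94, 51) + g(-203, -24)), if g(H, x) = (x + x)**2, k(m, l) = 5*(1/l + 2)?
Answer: sqrt(6018969)/51 ≈ 48.105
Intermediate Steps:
k(m, l) = 10 + 5/l (k(m, l) = 5*(2 + 1/l) = 10 + 5/l)
g(H, x) = 4*x**2 (g(H, x) = (2*x)**2 = 4*x**2)
sqrt(k(-94, 51) + g(-203, -24)) = sqrt((10 + 5/51) + 4*(-24)**2) = sqrt((10 + 5*(1/51)) + 4*576) = sqrt((10 + 5/51) + 2304) = sqrt(515/51 + 2304) = sqrt(118019/51) = sqrt(6018969)/51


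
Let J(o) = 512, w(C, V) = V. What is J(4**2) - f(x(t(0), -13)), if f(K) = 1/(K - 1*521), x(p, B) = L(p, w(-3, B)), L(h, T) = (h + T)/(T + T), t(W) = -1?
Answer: 3464205/6766 ≈ 512.00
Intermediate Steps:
L(h, T) = (T + h)/(2*T) (L(h, T) = (T + h)/((2*T)) = (T + h)*(1/(2*T)) = (T + h)/(2*T))
x(p, B) = (B + p)/(2*B)
f(K) = 1/(-521 + K) (f(K) = 1/(K - 521) = 1/(-521 + K))
J(4**2) - f(x(t(0), -13)) = 512 - 1/(-521 + (1/2)*(-13 - 1)/(-13)) = 512 - 1/(-521 + (1/2)*(-1/13)*(-14)) = 512 - 1/(-521 + 7/13) = 512 - 1/(-6766/13) = 512 - 1*(-13/6766) = 512 + 13/6766 = 3464205/6766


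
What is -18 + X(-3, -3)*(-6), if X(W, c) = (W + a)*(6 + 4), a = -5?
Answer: 462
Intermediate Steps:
X(W, c) = -50 + 10*W (X(W, c) = (W - 5)*(6 + 4) = (-5 + W)*10 = -50 + 10*W)
-18 + X(-3, -3)*(-6) = -18 + (-50 + 10*(-3))*(-6) = -18 + (-50 - 30)*(-6) = -18 - 80*(-6) = -18 + 480 = 462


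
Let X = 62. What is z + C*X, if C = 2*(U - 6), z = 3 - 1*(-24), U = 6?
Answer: 27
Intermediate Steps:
z = 27 (z = 3 + 24 = 27)
C = 0 (C = 2*(6 - 6) = 2*0 = 0)
z + C*X = 27 + 0*62 = 27 + 0 = 27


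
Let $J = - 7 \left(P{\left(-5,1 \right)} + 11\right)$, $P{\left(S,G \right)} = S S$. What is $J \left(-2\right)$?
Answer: $504$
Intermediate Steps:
$P{\left(S,G \right)} = S^{2}$
$J = -252$ ($J = - 7 \left(\left(-5\right)^{2} + 11\right) = - 7 \left(25 + 11\right) = \left(-7\right) 36 = -252$)
$J \left(-2\right) = \left(-252\right) \left(-2\right) = 504$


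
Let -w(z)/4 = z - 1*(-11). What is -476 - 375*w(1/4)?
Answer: 16399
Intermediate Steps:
w(z) = -44 - 4*z (w(z) = -4*(z - 1*(-11)) = -4*(z + 11) = -4*(11 + z) = -44 - 4*z)
-476 - 375*w(1/4) = -476 - 375*(-44 - 4/4) = -476 - 375*(-44 - 4*1/4) = -476 - 375*(-44 - 1) = -476 - 375*(-45) = -476 + 16875 = 16399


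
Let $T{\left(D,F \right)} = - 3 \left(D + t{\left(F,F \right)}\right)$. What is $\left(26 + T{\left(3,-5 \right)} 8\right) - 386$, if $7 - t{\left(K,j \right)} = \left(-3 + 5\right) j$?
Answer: $-840$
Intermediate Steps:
$t{\left(K,j \right)} = 7 - 2 j$ ($t{\left(K,j \right)} = 7 - \left(-3 + 5\right) j = 7 - 2 j$)
$T{\left(D,F \right)} = -21 - 3 D + 6 F$ ($T{\left(D,F \right)} = - 3 \left(D - \left(-7 + 2 F\right)\right) = - 3 \left(7 + D - 2 F\right) = -21 - 3 D + 6 F$)
$\left(26 + T{\left(3,-5 \right)} 8\right) - 386 = \left(26 + \left(-21 - 9 + 6 \left(-5\right)\right) 8\right) - 386 = \left(26 + \left(-21 - 9 - 30\right) 8\right) - 386 = \left(26 - 480\right) - 386 = -454 - 386 = -840$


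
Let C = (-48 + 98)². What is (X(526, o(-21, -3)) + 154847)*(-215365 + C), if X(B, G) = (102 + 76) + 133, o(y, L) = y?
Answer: -33027707670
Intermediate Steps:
X(B, G) = 311 (X(B, G) = 178 + 133 = 311)
C = 2500 (C = 50² = 2500)
(X(526, o(-21, -3)) + 154847)*(-215365 + C) = (311 + 154847)*(-215365 + 2500) = 155158*(-212865) = -33027707670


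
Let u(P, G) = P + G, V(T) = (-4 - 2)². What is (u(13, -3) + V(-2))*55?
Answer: 2530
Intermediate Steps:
V(T) = 36 (V(T) = (-6)² = 36)
u(P, G) = G + P
(u(13, -3) + V(-2))*55 = ((-3 + 13) + 36)*55 = (10 + 36)*55 = 46*55 = 2530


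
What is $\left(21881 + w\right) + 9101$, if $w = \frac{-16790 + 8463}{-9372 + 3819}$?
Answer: $\frac{172051373}{5553} \approx 30984.0$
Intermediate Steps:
$w = \frac{8327}{5553}$ ($w = - \frac{8327}{-5553} = \left(-8327\right) \left(- \frac{1}{5553}\right) = \frac{8327}{5553} \approx 1.4995$)
$\left(21881 + w\right) + 9101 = \left(21881 + \frac{8327}{5553}\right) + 9101 = \frac{121513520}{5553} + 9101 = \frac{172051373}{5553}$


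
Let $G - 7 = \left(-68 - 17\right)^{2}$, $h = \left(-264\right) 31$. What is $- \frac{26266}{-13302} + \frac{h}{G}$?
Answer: $\frac{5068259}{6012504} \approx 0.84295$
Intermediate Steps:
$h = -8184$
$G = 7232$ ($G = 7 + \left(-68 - 17\right)^{2} = 7 + \left(-85\right)^{2} = 7 + 7225 = 7232$)
$- \frac{26266}{-13302} + \frac{h}{G} = - \frac{26266}{-13302} - \frac{8184}{7232} = \left(-26266\right) \left(- \frac{1}{13302}\right) - \frac{1023}{904} = \frac{13133}{6651} - \frac{1023}{904} = \frac{5068259}{6012504}$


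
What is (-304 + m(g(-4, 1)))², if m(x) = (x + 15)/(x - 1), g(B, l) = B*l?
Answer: 2343961/25 ≈ 93759.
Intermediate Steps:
m(x) = (15 + x)/(-1 + x)
(-304 + m(g(-4, 1)))² = (-304 + (15 - 4*1)/(-1 - 4*1))² = (-304 + (15 - 4)/(-1 - 4))² = (-304 + 11/(-5))² = (-304 - ⅕*11)² = (-304 - 11/5)² = (-1531/5)² = 2343961/25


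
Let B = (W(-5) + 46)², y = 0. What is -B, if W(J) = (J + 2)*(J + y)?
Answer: -3721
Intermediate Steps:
W(J) = J*(2 + J) (W(J) = (J + 2)*(J + 0) = (2 + J)*J = J*(2 + J))
B = 3721 (B = (-5*(2 - 5) + 46)² = (-5*(-3) + 46)² = (15 + 46)² = 61² = 3721)
-B = -1*3721 = -3721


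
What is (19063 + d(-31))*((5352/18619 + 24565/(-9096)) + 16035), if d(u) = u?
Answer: 2153196132473321/7056601 ≈ 3.0513e+8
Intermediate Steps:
(19063 + d(-31))*((5352/18619 + 24565/(-9096)) + 16035) = (19063 - 31)*((5352/18619 + 24565/(-9096)) + 16035) = 19032*((5352*(1/18619) + 24565*(-1/9096)) + 16035) = 19032*((5352/18619 - 24565/9096) + 16035) = 19032*(-408693943/169358424 + 16035) = 19032*(2715253634897/169358424) = 2153196132473321/7056601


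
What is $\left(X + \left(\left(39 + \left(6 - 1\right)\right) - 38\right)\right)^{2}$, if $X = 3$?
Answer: $81$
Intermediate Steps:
$\left(X + \left(\left(39 + \left(6 - 1\right)\right) - 38\right)\right)^{2} = \left(3 + \left(\left(39 + \left(6 - 1\right)\right) - 38\right)\right)^{2} = \left(3 + \left(\left(39 + 5\right) - 38\right)\right)^{2} = \left(3 + \left(44 - 38\right)\right)^{2} = \left(3 + 6\right)^{2} = 9^{2} = 81$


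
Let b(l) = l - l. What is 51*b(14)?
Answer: 0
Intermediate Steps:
b(l) = 0
51*b(14) = 51*0 = 0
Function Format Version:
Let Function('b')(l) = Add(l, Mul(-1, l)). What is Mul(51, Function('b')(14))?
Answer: 0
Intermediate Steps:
Function('b')(l) = 0
Mul(51, Function('b')(14)) = Mul(51, 0) = 0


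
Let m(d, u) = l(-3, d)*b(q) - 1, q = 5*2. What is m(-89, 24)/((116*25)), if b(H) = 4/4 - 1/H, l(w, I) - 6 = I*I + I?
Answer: 17633/7250 ≈ 2.4321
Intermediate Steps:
q = 10
l(w, I) = 6 + I + I² (l(w, I) = 6 + (I*I + I) = 6 + (I² + I) = 6 + (I + I²) = 6 + I + I²)
b(H) = 1 - 1/H (b(H) = 4*(¼) - 1/H = 1 - 1/H)
m(d, u) = 22/5 + 9*d/10 + 9*d²/10 (m(d, u) = (6 + d + d²)*((-1 + 10)/10) - 1 = (6 + d + d²)*((⅒)*9) - 1 = (6 + d + d²)*(9/10) - 1 = (27/5 + 9*d/10 + 9*d²/10) - 1 = 22/5 + 9*d/10 + 9*d²/10)
m(-89, 24)/((116*25)) = (22/5 + (9/10)*(-89) + (9/10)*(-89)²)/((116*25)) = (22/5 - 801/10 + (9/10)*7921)/2900 = (22/5 - 801/10 + 71289/10)*(1/2900) = (35266/5)*(1/2900) = 17633/7250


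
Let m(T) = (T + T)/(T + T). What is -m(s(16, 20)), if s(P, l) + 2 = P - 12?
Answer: -1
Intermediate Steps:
s(P, l) = -14 + P (s(P, l) = -2 + (P - 12) = -2 + (-12 + P) = -14 + P)
m(T) = 1 (m(T) = (2*T)/((2*T)) = (2*T)*(1/(2*T)) = 1)
-m(s(16, 20)) = -1*1 = -1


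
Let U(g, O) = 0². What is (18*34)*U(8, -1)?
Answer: 0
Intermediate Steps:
U(g, O) = 0
(18*34)*U(8, -1) = (18*34)*0 = 612*0 = 0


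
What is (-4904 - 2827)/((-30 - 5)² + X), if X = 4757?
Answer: -2577/1994 ≈ -1.2924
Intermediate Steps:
(-4904 - 2827)/((-30 - 5)² + X) = (-4904 - 2827)/((-30 - 5)² + 4757) = -7731/((-35)² + 4757) = -7731/(1225 + 4757) = -7731/5982 = -7731*1/5982 = -2577/1994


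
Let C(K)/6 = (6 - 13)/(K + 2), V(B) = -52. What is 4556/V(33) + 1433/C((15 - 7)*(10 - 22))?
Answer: 851644/273 ≈ 3119.6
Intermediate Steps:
C(K) = -42/(2 + K) (C(K) = 6*((6 - 13)/(K + 2)) = 6*(-7/(2 + K)) = -42/(2 + K))
4556/V(33) + 1433/C((15 - 7)*(10 - 22)) = 4556/(-52) + 1433/((-42/(2 + (15 - 7)*(10 - 22)))) = 4556*(-1/52) + 1433/((-42/(2 + 8*(-12)))) = -1139/13 + 1433/((-42/(2 - 96))) = -1139/13 + 1433/((-42/(-94))) = -1139/13 + 1433/((-42*(-1/94))) = -1139/13 + 1433/(21/47) = -1139/13 + 1433*(47/21) = -1139/13 + 67351/21 = 851644/273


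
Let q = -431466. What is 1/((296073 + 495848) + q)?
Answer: 1/360455 ≈ 2.7743e-6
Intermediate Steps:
1/((296073 + 495848) + q) = 1/((296073 + 495848) - 431466) = 1/(791921 - 431466) = 1/360455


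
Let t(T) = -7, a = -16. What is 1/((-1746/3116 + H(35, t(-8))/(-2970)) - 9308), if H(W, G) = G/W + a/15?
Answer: -17352225/161524225937 ≈ -0.00010743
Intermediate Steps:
H(W, G) = -16/15 + G/W (H(W, G) = G/W - 16/15 = -16/15 + G/W)
1/((-1746/3116 + H(35, t(-8))/(-2970)) - 9308) = 1/((-1746/3116 + (-16/15 - 7/35)/(-2970)) - 9308) = 1/((-1746*1/3116 + (-16/15 - 7*1/35)*(-1/2970)) - 9308) = 1/((-873/1558 + (-16/15 - ⅕)*(-1/2970)) - 9308) = 1/((-873/1558 - 19/15*(-1/2970)) - 9308) = 1/((-873/1558 + 19/44550) - 9308) = 1/(-9715637/17352225 - 9308) = 1/(-161524225937/17352225) = -17352225/161524225937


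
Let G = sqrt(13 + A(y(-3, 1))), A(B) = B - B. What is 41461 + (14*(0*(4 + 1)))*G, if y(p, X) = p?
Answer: 41461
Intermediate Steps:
A(B) = 0
G = sqrt(13) (G = sqrt(13 + 0) = sqrt(13) ≈ 3.6056)
41461 + (14*(0*(4 + 1)))*G = 41461 + (14*(0*(4 + 1)))*sqrt(13) = 41461 + (14*(0*5))*sqrt(13) = 41461 + (14*0)*sqrt(13) = 41461 + 0*sqrt(13) = 41461 + 0 = 41461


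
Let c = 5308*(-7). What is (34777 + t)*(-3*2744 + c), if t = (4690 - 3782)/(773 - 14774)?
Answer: -22099955910172/14001 ≈ -1.5785e+9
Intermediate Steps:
t = -908/14001 (t = 908/(-14001) = 908*(-1/14001) = -908/14001 ≈ -0.064852)
c = -37156
(34777 + t)*(-3*2744 + c) = (34777 - 908/14001)*(-3*2744 - 37156) = 486911869*(-8232 - 37156)/14001 = (486911869/14001)*(-45388) = -22099955910172/14001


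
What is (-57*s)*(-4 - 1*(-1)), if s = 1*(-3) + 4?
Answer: 171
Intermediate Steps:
s = 1 (s = -3 + 4 = 1)
(-57*s)*(-4 - 1*(-1)) = (-57*1)*(-4 - 1*(-1)) = -57*(-4 + 1) = -57*(-3) = 171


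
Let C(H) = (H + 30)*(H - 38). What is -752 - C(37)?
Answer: -685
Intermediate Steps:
C(H) = (-38 + H)*(30 + H) (C(H) = (30 + H)*(-38 + H) = (-38 + H)*(30 + H))
-752 - C(37) = -752 - (-1140 + 37² - 8*37) = -752 - (-1140 + 1369 - 296) = -752 - 1*(-67) = -752 + 67 = -685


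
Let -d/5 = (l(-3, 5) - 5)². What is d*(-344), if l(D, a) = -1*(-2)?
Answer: 15480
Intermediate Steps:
l(D, a) = 2
d = -45 (d = -5*(2 - 5)² = -5*(-3)² = -5*9 = -45)
d*(-344) = -45*(-344) = 15480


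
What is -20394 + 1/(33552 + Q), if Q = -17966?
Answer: -317860883/15586 ≈ -20394.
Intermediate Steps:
-20394 + 1/(33552 + Q) = -20394 + 1/(33552 - 17966) = -20394 + 1/15586 = -317860883/15586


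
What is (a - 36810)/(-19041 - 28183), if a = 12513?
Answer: 24297/47224 ≈ 0.51451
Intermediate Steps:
(a - 36810)/(-19041 - 28183) = (12513 - 36810)/(-19041 - 28183) = -24297/(-47224) = -24297*(-1/47224) = 24297/47224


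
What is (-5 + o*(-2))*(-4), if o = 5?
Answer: 60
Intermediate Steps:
(-5 + o*(-2))*(-4) = (-5 + 5*(-2))*(-4) = (-5 - 10)*(-4) = -15*(-4) = 60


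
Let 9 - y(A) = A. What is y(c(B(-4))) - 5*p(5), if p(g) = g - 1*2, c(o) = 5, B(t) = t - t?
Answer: -11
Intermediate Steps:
B(t) = 0
y(A) = 9 - A
p(g) = -2 + g (p(g) = g - 2 = -2 + g)
y(c(B(-4))) - 5*p(5) = (9 - 1*5) - 5*(-2 + 5) = (9 - 5) - 5*3 = 4 - 15 = -11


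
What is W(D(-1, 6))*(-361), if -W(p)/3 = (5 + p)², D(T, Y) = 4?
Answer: 87723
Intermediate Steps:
W(p) = -3*(5 + p)²
W(D(-1, 6))*(-361) = -3*(5 + 4)²*(-361) = -3*9²*(-361) = -3*81*(-361) = -243*(-361) = 87723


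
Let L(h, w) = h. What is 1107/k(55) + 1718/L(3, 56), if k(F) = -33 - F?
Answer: 147863/264 ≈ 560.09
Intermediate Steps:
1107/k(55) + 1718/L(3, 56) = 1107/(-33 - 1*55) + 1718/3 = 1107/(-33 - 55) + 1718*(1/3) = 1107/(-88) + 1718/3 = 1107*(-1/88) + 1718/3 = -1107/88 + 1718/3 = 147863/264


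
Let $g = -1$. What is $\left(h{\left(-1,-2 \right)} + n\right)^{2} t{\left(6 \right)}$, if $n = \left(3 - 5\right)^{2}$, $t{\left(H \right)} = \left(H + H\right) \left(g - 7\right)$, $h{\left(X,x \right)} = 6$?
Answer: $-9600$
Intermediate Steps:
$t{\left(H \right)} = - 16 H$ ($t{\left(H \right)} = \left(H + H\right) \left(-1 - 7\right) = 2 H \left(-8\right) = - 16 H$)
$n = 4$ ($n = \left(-2\right)^{2} = 4$)
$\left(h{\left(-1,-2 \right)} + n\right)^{2} t{\left(6 \right)} = \left(6 + 4\right)^{2} \left(\left(-16\right) 6\right) = 10^{2} \left(-96\right) = 100 \left(-96\right) = -9600$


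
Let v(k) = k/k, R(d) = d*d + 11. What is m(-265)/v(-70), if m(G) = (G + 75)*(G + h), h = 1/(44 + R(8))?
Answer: 5991460/119 ≈ 50348.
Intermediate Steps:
R(d) = 11 + d**2 (R(d) = d**2 + 11 = 11 + d**2)
h = 1/119 (h = 1/(44 + (11 + 8**2)) = 1/(44 + (11 + 64)) = 1/(44 + 75) = 1/119 ≈ 0.0084034)
m(G) = (75 + G)*(1/119 + G) (m(G) = (G + 75)*(G + 1/119) = (75 + G)*(1/119 + G))
v(k) = 1
m(-265)/v(-70) = (75/119 + (-265)**2 + (8926/119)*(-265))/1 = (75/119 + 70225 - 2365390/119)*1 = (5991460/119)*1 = 5991460/119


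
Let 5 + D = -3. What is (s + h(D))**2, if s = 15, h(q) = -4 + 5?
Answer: 256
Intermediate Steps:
D = -8 (D = -5 - 3 = -8)
h(q) = 1
(s + h(D))**2 = (15 + 1)**2 = 16**2 = 256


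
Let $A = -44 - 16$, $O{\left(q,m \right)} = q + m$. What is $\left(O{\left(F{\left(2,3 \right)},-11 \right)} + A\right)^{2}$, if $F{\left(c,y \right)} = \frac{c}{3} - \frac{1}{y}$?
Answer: $\frac{44944}{9} \approx 4993.8$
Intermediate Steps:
$F{\left(c,y \right)} = - \frac{1}{y} + \frac{c}{3}$ ($F{\left(c,y \right)} = c \frac{1}{3} - \frac{1}{y} = \frac{c}{3} - \frac{1}{y} = - \frac{1}{y} + \frac{c}{3}$)
$O{\left(q,m \right)} = m + q$
$A = -60$ ($A = -44 - 16 = -60$)
$\left(O{\left(F{\left(2,3 \right)},-11 \right)} + A\right)^{2} = \left(\left(-11 + \left(- \frac{1}{3} + \frac{1}{3} \cdot 2\right)\right) - 60\right)^{2} = \left(\left(-11 + \left(\left(-1\right) \frac{1}{3} + \frac{2}{3}\right)\right) - 60\right)^{2} = \left(\left(-11 + \left(- \frac{1}{3} + \frac{2}{3}\right)\right) - 60\right)^{2} = \left(\left(-11 + \frac{1}{3}\right) - 60\right)^{2} = \left(- \frac{32}{3} - 60\right)^{2} = \left(- \frac{212}{3}\right)^{2} = \frac{44944}{9}$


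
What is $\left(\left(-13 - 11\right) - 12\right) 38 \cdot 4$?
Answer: $-5472$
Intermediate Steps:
$\left(\left(-13 - 11\right) - 12\right) 38 \cdot 4 = \left(-24 - 12\right) 38 \cdot 4 = \left(-36\right) 38 \cdot 4 = \left(-1368\right) 4 = -5472$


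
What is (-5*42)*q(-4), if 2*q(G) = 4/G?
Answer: 105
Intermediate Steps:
q(G) = 2/G (q(G) = (4/G)/2 = 2/G)
(-5*42)*q(-4) = (-5*42)*(2/(-4)) = -420*(-1)/4 = -210*(-½) = 105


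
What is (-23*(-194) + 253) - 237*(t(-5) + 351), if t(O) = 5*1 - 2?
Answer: -79183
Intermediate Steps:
t(O) = 3 (t(O) = 5 - 2 = 3)
(-23*(-194) + 253) - 237*(t(-5) + 351) = (-23*(-194) + 253) - 237*(3 + 351) = (4462 + 253) - 237*354 = 4715 - 83898 = -79183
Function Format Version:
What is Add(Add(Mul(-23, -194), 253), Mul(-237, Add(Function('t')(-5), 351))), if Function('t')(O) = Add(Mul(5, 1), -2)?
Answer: -79183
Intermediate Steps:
Function('t')(O) = 3 (Function('t')(O) = Add(5, -2) = 3)
Add(Add(Mul(-23, -194), 253), Mul(-237, Add(Function('t')(-5), 351))) = Add(Add(Mul(-23, -194), 253), Mul(-237, Add(3, 351))) = Add(Add(4462, 253), Mul(-237, 354)) = Add(4715, -83898) = -79183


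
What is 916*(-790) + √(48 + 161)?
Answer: -723640 + √209 ≈ -7.2363e+5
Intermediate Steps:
916*(-790) + √(48 + 161) = -723640 + √209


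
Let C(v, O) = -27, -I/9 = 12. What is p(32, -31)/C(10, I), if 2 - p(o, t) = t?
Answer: -11/9 ≈ -1.2222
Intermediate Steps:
I = -108 (I = -9*12 = -108)
p(o, t) = 2 - t
p(32, -31)/C(10, I) = (2 - 1*(-31))/(-27) = (2 + 31)*(-1/27) = 33*(-1/27) = -11/9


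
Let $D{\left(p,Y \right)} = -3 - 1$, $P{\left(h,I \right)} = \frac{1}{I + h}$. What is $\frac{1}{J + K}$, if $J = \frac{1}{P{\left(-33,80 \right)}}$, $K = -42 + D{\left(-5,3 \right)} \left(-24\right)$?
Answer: $\frac{1}{101} \approx 0.009901$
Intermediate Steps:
$D{\left(p,Y \right)} = -4$ ($D{\left(p,Y \right)} = -3 - 1 = -4$)
$K = 54$ ($K = -42 - -96 = -42 + 96 = 54$)
$J = 47$ ($J = \frac{1}{\frac{1}{80 - 33}} = \frac{1}{\frac{1}{47}} = 47$)
$\frac{1}{J + K} = \frac{1}{47 + 54} = \frac{1}{101}$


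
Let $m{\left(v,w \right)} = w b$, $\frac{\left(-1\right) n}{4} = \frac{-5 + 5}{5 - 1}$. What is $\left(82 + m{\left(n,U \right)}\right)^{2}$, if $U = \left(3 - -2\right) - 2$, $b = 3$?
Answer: $8281$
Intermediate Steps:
$U = 3$ ($U = \left(3 + 2\right) - 2 = 5 - 2 = 3$)
$n = 0$ ($n = - 4 \frac{-5 + 5}{5 - 1} = - 4 \cdot \frac{0}{4} = - 4 \cdot 0 \cdot \frac{1}{4} = \left(-4\right) 0 = 0$)
$m{\left(v,w \right)} = 3 w$ ($m{\left(v,w \right)} = w 3 = 3 w$)
$\left(82 + m{\left(n,U \right)}\right)^{2} = \left(82 + 3 \cdot 3\right)^{2} = \left(82 + 9\right)^{2} = 91^{2} = 8281$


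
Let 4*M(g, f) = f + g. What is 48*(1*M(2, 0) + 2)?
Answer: 120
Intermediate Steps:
M(g, f) = f/4 + g/4 (M(g, f) = (f + g)/4 = f/4 + g/4)
48*(1*M(2, 0) + 2) = 48*(1*((¼)*0 + (¼)*2) + 2) = 48*(1*(0 + ½) + 2) = 48*(1*(½) + 2) = 48*(½ + 2) = 48*(5/2) = 120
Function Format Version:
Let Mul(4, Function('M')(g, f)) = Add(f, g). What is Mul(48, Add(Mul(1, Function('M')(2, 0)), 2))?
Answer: 120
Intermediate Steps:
Function('M')(g, f) = Add(Mul(Rational(1, 4), f), Mul(Rational(1, 4), g)) (Function('M')(g, f) = Mul(Rational(1, 4), Add(f, g)) = Add(Mul(Rational(1, 4), f), Mul(Rational(1, 4), g)))
Mul(48, Add(Mul(1, Function('M')(2, 0)), 2)) = Mul(48, Add(Mul(1, Add(Mul(Rational(1, 4), 0), Mul(Rational(1, 4), 2))), 2)) = Mul(48, Add(Mul(1, Add(0, Rational(1, 2))), 2)) = Mul(48, Add(Mul(1, Rational(1, 2)), 2)) = Mul(48, Add(Rational(1, 2), 2)) = Mul(48, Rational(5, 2)) = 120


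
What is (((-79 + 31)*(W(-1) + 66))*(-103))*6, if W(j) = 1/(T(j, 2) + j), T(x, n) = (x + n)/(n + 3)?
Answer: 1920744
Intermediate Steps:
T(x, n) = (n + x)/(3 + n)
W(j) = 1/(2/5 + 6*j/5) (W(j) = 1/((2 + j)/(3 + 2) + j) = 1/((2 + j)/5 + j) = 1/((2/5 + j/5) + j) = 1/(2/5 + 6*j/5))
(((-79 + 31)*(W(-1) + 66))*(-103))*6 = (((-79 + 31)*(5/(2*(1 + 3*(-1))) + 66))*(-103))*6 = (-48*(5/(2*(1 - 3)) + 66)*(-103))*6 = (-48*((5/2)/(-2) + 66)*(-103))*6 = (-48*((5/2)*(-1/2) + 66)*(-103))*6 = (-48*(-5/4 + 66)*(-103))*6 = (-48*259/4*(-103))*6 = -3108*(-103)*6 = 320124*6 = 1920744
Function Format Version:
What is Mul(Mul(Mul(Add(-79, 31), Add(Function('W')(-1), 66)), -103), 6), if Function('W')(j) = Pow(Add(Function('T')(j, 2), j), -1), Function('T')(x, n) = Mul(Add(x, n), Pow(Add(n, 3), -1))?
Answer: 1920744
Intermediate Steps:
Function('T')(x, n) = Mul(Pow(Add(3, n), -1), Add(n, x)) (Function('T')(x, n) = Mul(Add(n, x), Pow(Add(3, n), -1)) = Mul(Pow(Add(3, n), -1), Add(n, x)))
Function('W')(j) = Pow(Add(Rational(2, 5), Mul(Rational(6, 5), j)), -1) (Function('W')(j) = Pow(Add(Mul(Pow(Add(3, 2), -1), Add(2, j)), j), -1) = Pow(Add(Mul(Pow(5, -1), Add(2, j)), j), -1) = Pow(Add(Mul(Rational(1, 5), Add(2, j)), j), -1) = Pow(Add(Add(Rational(2, 5), Mul(Rational(1, 5), j)), j), -1) = Pow(Add(Rational(2, 5), Mul(Rational(6, 5), j)), -1))
Mul(Mul(Mul(Add(-79, 31), Add(Function('W')(-1), 66)), -103), 6) = Mul(Mul(Mul(Add(-79, 31), Add(Mul(Rational(5, 2), Pow(Add(1, Mul(3, -1)), -1)), 66)), -103), 6) = Mul(Mul(Mul(-48, Add(Mul(Rational(5, 2), Pow(Add(1, -3), -1)), 66)), -103), 6) = Mul(Mul(Mul(-48, Add(Mul(Rational(5, 2), Pow(-2, -1)), 66)), -103), 6) = Mul(Mul(Mul(-48, Add(Mul(Rational(5, 2), Rational(-1, 2)), 66)), -103), 6) = Mul(Mul(Mul(-48, Add(Rational(-5, 4), 66)), -103), 6) = Mul(Mul(Mul(-48, Rational(259, 4)), -103), 6) = Mul(Mul(-3108, -103), 6) = Mul(320124, 6) = 1920744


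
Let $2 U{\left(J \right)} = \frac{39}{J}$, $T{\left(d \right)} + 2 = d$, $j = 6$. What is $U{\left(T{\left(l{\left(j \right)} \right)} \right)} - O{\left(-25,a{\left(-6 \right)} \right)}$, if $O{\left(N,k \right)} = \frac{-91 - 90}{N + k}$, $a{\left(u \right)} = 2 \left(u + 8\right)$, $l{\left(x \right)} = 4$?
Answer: $\frac{95}{84} \approx 1.131$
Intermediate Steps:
$a{\left(u \right)} = 16 + 2 u$ ($a{\left(u \right)} = 2 \left(8 + u\right) = 16 + 2 u$)
$T{\left(d \right)} = -2 + d$
$O{\left(N,k \right)} = - \frac{181}{N + k}$
$U{\left(J \right)} = \frac{39}{2 J}$ ($U{\left(J \right)} = \frac{39 \frac{1}{J}}{2} = \frac{39}{2 J}$)
$U{\left(T{\left(l{\left(j \right)} \right)} \right)} - O{\left(-25,a{\left(-6 \right)} \right)} = \frac{39}{2 \left(-2 + 4\right)} - - \frac{181}{-25 + \left(16 + 2 \left(-6\right)\right)} = \frac{39}{2 \cdot 2} - - \frac{181}{-25 + \left(16 - 12\right)} = \frac{39}{2} \cdot \frac{1}{2} - - \frac{181}{-25 + 4} = \frac{39}{4} - - \frac{181}{-21} = \frac{39}{4} - \left(-181\right) \left(- \frac{1}{21}\right) = \frac{39}{4} - \frac{181}{21} = \frac{95}{84}$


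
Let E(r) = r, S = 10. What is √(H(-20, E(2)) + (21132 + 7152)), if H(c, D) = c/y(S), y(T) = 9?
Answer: 2*√63634/3 ≈ 168.17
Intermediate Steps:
H(c, D) = c/9
√(H(-20, E(2)) + (21132 + 7152)) = √((⅑)*(-20) + (21132 + 7152)) = √(-20/9 + 28284) = √(254536/9) = 2*√63634/3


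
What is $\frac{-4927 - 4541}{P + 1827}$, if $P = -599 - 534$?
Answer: $- \frac{4734}{347} \approx -13.643$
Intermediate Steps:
$P = -1133$
$\frac{-4927 - 4541}{P + 1827} = \frac{-4927 - 4541}{-1133 + 1827} = - \frac{9468}{694} = \left(-9468\right) \frac{1}{694} = - \frac{4734}{347}$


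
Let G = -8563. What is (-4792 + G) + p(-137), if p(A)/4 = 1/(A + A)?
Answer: -1829637/137 ≈ -13355.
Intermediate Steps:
p(A) = 2/A (p(A) = 4/(A + A) = 4/((2*A)) = 4*(1/(2*A)) = 2/A)
(-4792 + G) + p(-137) = (-4792 - 8563) + 2/(-137) = -13355 + 2*(-1/137) = -13355 - 2/137 = -1829637/137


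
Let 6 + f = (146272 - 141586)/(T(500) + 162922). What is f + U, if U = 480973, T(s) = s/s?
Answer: 78360591227/162923 ≈ 4.8097e+5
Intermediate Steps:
T(s) = 1
f = -972852/162923 (f = -6 + (146272 - 141586)/(1 + 162922) = -6 + 4686/162923 = -972852/162923 ≈ -5.9712)
f + U = -972852/162923 + 480973 = 78360591227/162923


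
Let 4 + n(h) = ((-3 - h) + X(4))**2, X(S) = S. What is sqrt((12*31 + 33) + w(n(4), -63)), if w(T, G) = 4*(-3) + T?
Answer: sqrt(398) ≈ 19.950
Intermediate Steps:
n(h) = -4 + (1 - h)**2 (n(h) = -4 + ((-3 - h) + 4)**2 = -4 + (1 - h)**2)
w(T, G) = -12 + T
sqrt((12*31 + 33) + w(n(4), -63)) = sqrt((12*31 + 33) + (-12 + (-4 + (-1 + 4)**2))) = sqrt((372 + 33) + (-12 + (-4 + 3**2))) = sqrt(405 + (-12 + (-4 + 9))) = sqrt(405 + (-12 + 5)) = sqrt(405 - 7) = sqrt(398)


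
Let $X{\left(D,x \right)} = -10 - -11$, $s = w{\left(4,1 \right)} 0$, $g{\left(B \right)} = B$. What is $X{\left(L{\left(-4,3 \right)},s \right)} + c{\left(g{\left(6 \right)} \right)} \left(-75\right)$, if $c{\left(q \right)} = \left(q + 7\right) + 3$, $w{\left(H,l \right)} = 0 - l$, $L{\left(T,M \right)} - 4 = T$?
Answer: $-1199$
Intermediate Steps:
$L{\left(T,M \right)} = 4 + T$
$w{\left(H,l \right)} = - l$
$s = 0$ ($s = \left(-1\right) 1 \cdot 0 = \left(-1\right) 0 = 0$)
$X{\left(D,x \right)} = 1$ ($X{\left(D,x \right)} = -10 + 11 = 1$)
$c{\left(q \right)} = 10 + q$ ($c{\left(q \right)} = \left(7 + q\right) + 3 = 10 + q$)
$X{\left(L{\left(-4,3 \right)},s \right)} + c{\left(g{\left(6 \right)} \right)} \left(-75\right) = 1 + \left(10 + 6\right) \left(-75\right) = 1 + 16 \left(-75\right) = 1 - 1200 = -1199$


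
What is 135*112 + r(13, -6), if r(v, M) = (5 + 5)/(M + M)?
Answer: 90715/6 ≈ 15119.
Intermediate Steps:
r(v, M) = 5/M (r(v, M) = 10/((2*M)) = 10*(1/(2*M)) = 5/M)
135*112 + r(13, -6) = 135*112 + 5/(-6) = 15120 + 5*(-⅙) = 15120 - ⅚ = 90715/6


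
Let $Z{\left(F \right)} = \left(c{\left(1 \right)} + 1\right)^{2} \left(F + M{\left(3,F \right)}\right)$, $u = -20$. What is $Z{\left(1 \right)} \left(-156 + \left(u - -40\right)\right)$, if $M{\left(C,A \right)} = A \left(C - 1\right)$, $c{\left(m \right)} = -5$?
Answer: $-6528$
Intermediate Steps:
$M{\left(C,A \right)} = A \left(-1 + C\right)$
$Z{\left(F \right)} = 48 F$ ($Z{\left(F \right)} = \left(-5 + 1\right)^{2} \left(F + F \left(-1 + 3\right)\right) = \left(-4\right)^{2} \left(F + F 2\right) = 16 \left(F + 2 F\right) = 16 \cdot 3 F = 48 F$)
$Z{\left(1 \right)} \left(-156 + \left(u - -40\right)\right) = 48 \cdot 1 \left(-156 - -20\right) = 48 \left(-156 + \left(-20 + 40\right)\right) = 48 \left(-156 + 20\right) = 48 \left(-136\right) = -6528$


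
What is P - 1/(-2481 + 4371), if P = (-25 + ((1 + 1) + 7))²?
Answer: 483839/1890 ≈ 256.00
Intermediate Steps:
P = 256 (P = (-25 + (2 + 7))² = (-25 + 9)² = (-16)² = 256)
P - 1/(-2481 + 4371) = 256 - 1/(-2481 + 4371) = 256 - 1/1890 = 483839/1890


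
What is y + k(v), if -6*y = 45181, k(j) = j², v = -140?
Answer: 72419/6 ≈ 12070.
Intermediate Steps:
y = -45181/6 (y = -⅙*45181 = -45181/6 ≈ -7530.2)
y + k(v) = -45181/6 + (-140)² = -45181/6 + 19600 = 72419/6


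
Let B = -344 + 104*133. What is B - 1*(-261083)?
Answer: 274571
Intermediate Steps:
B = 13488 (B = -344 + 13832 = 13488)
B - 1*(-261083) = 13488 - 1*(-261083) = 13488 + 261083 = 274571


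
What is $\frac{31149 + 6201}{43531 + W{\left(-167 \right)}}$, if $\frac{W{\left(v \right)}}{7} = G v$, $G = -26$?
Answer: $\frac{1494}{2957} \approx 0.50524$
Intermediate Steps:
$W{\left(v \right)} = - 182 v$ ($W{\left(v \right)} = 7 \left(- 26 v\right) = - 182 v$)
$\frac{31149 + 6201}{43531 + W{\left(-167 \right)}} = \frac{31149 + 6201}{43531 - -30394} = \frac{37350}{43531 + 30394} = \frac{37350}{73925} = 37350 \cdot \frac{1}{73925} = \frac{1494}{2957}$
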